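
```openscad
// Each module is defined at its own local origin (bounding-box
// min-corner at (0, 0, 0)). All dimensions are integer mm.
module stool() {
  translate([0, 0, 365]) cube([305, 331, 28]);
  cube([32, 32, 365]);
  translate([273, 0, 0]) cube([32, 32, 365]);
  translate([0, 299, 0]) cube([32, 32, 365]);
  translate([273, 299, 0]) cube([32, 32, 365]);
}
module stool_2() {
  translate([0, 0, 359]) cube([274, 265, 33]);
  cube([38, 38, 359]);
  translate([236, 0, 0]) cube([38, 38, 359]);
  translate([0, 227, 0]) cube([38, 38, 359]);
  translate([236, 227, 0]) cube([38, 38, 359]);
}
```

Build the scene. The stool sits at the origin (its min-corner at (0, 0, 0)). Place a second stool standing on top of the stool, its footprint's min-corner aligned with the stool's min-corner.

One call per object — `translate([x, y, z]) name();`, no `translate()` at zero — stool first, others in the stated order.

stool();
translate([0, 0, 393]) stool_2();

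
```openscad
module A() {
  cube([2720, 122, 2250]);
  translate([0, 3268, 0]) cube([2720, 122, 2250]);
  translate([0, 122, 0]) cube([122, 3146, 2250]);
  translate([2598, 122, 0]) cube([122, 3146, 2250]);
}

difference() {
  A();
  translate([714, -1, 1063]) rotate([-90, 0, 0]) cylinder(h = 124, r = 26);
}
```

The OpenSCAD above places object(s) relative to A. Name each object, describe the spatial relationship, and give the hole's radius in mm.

A is a house frame. The house frame has a circular hole through its front wall. The hole's radius is 26 mm.

The subtracted cylinder has r = 26 mm.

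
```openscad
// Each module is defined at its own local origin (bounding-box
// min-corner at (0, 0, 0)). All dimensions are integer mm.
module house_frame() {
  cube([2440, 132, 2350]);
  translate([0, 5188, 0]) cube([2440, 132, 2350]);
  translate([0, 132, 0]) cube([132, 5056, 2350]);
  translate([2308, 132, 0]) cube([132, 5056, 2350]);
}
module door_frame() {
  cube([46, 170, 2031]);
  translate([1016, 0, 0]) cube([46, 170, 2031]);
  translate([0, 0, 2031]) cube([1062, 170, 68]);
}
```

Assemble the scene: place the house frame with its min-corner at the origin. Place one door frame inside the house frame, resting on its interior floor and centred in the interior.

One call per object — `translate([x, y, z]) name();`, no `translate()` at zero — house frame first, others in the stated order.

house_frame();
translate([689, 2575, 0]) door_frame();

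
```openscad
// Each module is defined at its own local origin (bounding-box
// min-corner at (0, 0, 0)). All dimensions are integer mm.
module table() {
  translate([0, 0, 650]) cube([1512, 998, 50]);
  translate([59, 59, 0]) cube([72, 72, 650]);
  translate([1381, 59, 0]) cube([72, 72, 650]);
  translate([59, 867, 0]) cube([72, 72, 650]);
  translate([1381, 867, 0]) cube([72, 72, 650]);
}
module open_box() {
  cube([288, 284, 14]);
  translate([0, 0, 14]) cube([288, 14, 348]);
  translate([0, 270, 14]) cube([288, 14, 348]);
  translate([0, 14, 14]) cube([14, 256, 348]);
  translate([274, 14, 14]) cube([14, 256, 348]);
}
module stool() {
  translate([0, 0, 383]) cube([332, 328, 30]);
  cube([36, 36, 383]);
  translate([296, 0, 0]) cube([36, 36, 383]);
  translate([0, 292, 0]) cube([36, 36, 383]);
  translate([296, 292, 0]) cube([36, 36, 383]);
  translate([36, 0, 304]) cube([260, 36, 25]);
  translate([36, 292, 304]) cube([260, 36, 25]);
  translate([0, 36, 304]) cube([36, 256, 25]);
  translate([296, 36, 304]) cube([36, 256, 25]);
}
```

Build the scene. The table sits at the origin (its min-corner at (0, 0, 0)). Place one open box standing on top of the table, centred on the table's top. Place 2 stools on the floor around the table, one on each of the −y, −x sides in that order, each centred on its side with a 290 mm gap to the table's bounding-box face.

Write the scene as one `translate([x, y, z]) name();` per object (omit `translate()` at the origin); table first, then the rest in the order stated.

table();
translate([612, 357, 700]) open_box();
translate([590, -618, 0]) stool();
translate([-622, 335, 0]) stool();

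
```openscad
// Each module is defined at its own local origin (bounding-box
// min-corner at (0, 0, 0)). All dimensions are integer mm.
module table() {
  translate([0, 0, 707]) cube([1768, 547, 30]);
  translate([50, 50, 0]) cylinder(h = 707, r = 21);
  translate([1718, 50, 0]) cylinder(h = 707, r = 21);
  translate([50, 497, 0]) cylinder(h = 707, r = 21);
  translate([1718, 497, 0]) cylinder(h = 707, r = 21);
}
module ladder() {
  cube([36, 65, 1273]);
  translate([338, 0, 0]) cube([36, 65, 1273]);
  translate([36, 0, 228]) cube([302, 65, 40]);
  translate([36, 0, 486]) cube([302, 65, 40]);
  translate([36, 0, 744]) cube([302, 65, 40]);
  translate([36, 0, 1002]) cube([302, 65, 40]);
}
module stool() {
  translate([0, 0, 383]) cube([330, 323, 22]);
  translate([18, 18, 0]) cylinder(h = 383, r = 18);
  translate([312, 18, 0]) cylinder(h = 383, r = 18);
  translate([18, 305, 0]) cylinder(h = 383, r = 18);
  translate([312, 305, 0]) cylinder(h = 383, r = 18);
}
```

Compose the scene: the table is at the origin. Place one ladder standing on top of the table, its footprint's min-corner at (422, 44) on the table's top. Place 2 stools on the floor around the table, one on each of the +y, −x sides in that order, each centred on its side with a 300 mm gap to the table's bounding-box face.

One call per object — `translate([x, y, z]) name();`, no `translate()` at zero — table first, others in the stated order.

table();
translate([422, 44, 737]) ladder();
translate([719, 847, 0]) stool();
translate([-630, 112, 0]) stool();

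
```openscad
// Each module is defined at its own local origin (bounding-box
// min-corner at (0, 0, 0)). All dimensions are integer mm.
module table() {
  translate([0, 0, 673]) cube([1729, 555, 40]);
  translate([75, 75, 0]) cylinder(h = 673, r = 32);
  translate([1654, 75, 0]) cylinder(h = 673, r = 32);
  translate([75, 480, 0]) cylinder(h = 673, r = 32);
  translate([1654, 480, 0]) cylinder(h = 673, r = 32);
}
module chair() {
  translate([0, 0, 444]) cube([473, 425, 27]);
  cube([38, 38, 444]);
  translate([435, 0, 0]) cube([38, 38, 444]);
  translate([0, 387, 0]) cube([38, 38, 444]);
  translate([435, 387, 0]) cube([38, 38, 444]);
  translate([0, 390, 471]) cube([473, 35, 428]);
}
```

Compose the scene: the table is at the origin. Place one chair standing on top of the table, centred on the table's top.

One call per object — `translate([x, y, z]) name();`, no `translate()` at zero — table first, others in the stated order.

table();
translate([628, 65, 713]) chair();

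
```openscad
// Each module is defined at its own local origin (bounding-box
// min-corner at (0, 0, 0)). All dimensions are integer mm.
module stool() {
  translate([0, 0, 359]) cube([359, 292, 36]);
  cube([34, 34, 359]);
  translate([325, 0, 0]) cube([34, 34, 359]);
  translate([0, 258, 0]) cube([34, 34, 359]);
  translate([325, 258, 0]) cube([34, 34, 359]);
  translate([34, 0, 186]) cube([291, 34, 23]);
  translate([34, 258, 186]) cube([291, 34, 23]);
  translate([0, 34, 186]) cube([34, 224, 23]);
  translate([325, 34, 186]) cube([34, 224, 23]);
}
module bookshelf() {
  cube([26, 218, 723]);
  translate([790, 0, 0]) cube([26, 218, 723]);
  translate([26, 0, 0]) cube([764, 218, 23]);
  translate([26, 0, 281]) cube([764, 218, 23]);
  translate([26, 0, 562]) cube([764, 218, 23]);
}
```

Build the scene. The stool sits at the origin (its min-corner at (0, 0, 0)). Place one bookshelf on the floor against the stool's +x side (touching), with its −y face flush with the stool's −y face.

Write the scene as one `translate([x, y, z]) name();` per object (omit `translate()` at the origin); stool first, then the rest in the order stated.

stool();
translate([359, 0, 0]) bookshelf();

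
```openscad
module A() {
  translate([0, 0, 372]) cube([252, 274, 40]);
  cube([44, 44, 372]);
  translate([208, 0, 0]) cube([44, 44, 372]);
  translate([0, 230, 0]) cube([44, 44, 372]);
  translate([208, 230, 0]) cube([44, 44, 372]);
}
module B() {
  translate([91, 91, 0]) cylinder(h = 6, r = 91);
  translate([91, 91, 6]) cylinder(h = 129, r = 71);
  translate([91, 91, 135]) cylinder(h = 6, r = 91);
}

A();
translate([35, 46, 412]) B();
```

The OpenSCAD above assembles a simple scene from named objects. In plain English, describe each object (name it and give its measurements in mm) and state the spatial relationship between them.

A is a four-legged stool. The seat is 252×274 mm, 40 mm thick, top at z = 412 mm. It stands on four square legs, each 44×44 mm in cross-section, from z = 0 to the seat underside, each flush with a corner of the seat.

B is a spool: two coaxial disc flanges of radius 91 mm and thickness 6 mm, joined by a core cylinder of radius 71 mm and height 129 mm. The lower flange rests on z = 0 and the three cylinders share a vertical axis.

The spool is on top of the stool, centred.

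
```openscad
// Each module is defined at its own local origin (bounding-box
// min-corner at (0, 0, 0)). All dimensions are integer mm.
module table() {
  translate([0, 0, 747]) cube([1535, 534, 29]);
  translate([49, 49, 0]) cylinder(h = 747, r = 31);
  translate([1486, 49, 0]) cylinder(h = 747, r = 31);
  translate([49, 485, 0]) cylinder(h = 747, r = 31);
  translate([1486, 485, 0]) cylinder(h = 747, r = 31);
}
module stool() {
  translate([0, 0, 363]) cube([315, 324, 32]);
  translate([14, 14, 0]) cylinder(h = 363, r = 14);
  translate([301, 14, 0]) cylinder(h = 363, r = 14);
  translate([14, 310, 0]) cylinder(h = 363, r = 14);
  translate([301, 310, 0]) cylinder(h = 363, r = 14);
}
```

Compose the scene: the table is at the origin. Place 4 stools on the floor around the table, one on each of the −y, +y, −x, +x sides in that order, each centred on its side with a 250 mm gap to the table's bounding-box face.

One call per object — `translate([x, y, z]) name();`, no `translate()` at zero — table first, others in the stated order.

table();
translate([610, -574, 0]) stool();
translate([610, 784, 0]) stool();
translate([-565, 105, 0]) stool();
translate([1785, 105, 0]) stool();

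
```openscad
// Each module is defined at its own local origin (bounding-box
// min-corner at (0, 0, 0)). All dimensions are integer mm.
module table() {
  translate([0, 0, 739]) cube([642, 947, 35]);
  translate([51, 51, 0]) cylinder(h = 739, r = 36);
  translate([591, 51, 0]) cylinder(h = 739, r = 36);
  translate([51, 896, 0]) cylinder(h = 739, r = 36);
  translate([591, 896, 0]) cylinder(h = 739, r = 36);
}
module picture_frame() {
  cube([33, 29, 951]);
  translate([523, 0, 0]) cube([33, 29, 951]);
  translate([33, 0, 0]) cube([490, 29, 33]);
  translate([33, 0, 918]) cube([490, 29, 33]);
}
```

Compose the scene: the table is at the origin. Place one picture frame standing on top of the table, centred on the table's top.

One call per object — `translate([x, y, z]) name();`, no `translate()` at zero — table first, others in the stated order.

table();
translate([43, 459, 774]) picture_frame();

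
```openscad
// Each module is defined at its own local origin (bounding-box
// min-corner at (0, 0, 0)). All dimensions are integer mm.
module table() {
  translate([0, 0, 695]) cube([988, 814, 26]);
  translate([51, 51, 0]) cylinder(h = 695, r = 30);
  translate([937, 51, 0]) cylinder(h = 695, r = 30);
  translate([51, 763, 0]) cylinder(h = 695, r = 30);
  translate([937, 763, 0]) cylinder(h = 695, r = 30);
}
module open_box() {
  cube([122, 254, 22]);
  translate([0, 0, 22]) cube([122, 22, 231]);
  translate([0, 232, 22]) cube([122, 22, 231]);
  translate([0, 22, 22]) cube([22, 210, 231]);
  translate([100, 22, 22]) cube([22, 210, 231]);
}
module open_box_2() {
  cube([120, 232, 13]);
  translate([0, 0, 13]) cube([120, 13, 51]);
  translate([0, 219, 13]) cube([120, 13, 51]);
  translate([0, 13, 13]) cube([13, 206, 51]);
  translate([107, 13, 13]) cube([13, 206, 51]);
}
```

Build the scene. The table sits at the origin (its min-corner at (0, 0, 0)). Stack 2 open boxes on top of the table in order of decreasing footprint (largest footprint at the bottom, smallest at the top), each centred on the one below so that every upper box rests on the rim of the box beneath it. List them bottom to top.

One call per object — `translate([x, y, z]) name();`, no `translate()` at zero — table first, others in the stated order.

table();
translate([433, 280, 721]) open_box();
translate([434, 291, 974]) open_box_2();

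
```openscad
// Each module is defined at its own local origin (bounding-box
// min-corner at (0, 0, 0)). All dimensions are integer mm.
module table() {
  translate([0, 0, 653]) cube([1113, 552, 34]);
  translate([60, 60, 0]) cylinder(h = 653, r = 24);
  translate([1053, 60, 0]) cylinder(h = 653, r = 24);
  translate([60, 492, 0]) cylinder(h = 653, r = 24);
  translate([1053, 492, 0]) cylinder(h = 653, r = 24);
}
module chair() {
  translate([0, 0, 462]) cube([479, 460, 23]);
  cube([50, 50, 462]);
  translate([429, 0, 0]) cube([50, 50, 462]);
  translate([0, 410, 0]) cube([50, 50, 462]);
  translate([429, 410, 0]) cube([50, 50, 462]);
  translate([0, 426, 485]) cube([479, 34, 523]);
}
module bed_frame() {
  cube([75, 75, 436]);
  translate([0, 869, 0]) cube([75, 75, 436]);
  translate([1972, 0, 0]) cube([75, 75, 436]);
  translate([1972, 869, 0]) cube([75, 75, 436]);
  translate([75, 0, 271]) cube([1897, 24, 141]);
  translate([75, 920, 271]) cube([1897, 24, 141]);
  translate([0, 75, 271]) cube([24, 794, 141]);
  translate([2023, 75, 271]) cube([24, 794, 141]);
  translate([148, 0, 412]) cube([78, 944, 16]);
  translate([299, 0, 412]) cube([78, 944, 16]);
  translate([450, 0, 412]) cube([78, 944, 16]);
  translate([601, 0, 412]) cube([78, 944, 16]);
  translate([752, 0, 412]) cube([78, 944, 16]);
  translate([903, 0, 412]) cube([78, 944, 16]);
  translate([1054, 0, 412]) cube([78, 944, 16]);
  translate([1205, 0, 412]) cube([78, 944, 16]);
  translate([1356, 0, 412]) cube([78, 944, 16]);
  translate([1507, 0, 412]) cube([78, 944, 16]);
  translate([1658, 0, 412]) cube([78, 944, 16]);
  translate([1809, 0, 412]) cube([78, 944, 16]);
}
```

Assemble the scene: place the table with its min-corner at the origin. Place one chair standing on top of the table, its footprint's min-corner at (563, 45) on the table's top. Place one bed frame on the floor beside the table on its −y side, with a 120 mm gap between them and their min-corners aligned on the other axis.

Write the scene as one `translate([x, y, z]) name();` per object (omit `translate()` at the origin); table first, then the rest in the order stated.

table();
translate([563, 45, 687]) chair();
translate([0, -1064, 0]) bed_frame();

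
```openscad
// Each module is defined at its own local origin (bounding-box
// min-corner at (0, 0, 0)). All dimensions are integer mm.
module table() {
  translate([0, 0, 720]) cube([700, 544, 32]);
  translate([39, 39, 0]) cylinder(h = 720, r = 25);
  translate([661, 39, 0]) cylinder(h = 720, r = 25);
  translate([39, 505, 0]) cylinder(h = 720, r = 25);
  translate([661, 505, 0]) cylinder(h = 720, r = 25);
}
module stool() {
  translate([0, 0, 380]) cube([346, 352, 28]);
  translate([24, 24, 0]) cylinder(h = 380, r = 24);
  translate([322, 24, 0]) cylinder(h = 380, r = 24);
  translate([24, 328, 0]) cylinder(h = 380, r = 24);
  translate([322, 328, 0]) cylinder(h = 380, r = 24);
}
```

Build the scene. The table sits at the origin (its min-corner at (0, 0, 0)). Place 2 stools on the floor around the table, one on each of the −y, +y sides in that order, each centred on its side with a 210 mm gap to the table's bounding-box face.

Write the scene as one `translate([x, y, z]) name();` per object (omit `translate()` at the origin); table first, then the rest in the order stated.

table();
translate([177, -562, 0]) stool();
translate([177, 754, 0]) stool();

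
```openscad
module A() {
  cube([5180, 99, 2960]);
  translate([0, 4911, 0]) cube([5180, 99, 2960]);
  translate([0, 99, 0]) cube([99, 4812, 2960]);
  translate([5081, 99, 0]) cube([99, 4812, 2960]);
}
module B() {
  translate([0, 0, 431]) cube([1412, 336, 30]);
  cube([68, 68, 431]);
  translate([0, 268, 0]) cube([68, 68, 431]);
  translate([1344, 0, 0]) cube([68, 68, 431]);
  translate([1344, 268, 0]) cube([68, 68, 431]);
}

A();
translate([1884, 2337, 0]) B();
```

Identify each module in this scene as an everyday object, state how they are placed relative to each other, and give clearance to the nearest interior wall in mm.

Clearances: x = 1785, y = 2238; minimum 1785 mm.

A is a house frame. B is a bench. The bench sits inside the house frame, centred. The clearance to the nearest interior wall is 1785 mm.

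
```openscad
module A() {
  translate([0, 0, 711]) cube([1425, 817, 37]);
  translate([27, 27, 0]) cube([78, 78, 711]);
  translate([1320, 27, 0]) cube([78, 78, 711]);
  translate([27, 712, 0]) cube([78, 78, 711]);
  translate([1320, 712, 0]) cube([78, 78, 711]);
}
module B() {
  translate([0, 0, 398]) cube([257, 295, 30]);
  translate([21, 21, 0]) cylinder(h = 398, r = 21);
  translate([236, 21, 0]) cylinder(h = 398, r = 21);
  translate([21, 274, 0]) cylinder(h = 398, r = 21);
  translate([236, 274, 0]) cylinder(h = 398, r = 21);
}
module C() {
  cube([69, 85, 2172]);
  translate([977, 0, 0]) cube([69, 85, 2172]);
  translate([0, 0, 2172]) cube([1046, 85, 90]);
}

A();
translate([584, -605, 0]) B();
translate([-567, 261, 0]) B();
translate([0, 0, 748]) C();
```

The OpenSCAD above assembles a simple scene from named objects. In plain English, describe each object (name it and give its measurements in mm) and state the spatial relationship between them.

A is a table with a 1425×817 mm rectangular top, 37 mm thick, top surface at z = 748 mm, supported by four 78×78 mm square legs, each inset 27 mm from the nearest pair of top edges, running from the floor.

B is a four-legged stool. The seat is 257×295 mm, 30 mm thick, top at z = 428 mm. It stands on four round legs, each 42 mm in diameter, from z = 0 to the seat underside, each leg's axis is inset half a diameter from the nearest pair of seat edges (so the leg's bounding box is flush with the corner).

C is a door frame. The clear opening is 908 mm wide and 2172 mm high. Two 69 mm wide jambs, 85 mm deep, stand either side of the opening from the floor to the top of the opening. A 90 mm thick head sits across the top of both jambs, spanning the full outside width of the frame.

Two stools sit around the table at the −y, −x sides. The door frame is on top of the table.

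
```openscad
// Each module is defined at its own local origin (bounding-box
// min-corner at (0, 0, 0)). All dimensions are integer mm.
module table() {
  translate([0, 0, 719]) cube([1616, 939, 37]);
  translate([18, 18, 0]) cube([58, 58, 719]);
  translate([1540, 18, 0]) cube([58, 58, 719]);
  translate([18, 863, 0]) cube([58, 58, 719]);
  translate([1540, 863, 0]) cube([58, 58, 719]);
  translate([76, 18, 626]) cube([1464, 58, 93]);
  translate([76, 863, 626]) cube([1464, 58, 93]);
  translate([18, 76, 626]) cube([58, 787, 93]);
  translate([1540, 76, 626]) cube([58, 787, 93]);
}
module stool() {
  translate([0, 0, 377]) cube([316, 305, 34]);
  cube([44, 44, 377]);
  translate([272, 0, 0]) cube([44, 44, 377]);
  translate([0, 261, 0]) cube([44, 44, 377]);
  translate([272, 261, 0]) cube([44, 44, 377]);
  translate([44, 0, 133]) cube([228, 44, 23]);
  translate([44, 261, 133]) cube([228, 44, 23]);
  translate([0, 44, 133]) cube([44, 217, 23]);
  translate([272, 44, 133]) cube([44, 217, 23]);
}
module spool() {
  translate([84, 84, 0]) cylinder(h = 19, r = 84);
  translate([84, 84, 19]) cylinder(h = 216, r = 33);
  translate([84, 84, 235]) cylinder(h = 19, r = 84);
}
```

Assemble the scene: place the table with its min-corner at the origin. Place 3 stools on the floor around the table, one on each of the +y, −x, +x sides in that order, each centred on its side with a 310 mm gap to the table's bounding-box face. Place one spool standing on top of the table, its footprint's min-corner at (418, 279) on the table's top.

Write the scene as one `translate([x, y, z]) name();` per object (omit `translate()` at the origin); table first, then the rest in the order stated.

table();
translate([650, 1249, 0]) stool();
translate([-626, 317, 0]) stool();
translate([1926, 317, 0]) stool();
translate([418, 279, 756]) spool();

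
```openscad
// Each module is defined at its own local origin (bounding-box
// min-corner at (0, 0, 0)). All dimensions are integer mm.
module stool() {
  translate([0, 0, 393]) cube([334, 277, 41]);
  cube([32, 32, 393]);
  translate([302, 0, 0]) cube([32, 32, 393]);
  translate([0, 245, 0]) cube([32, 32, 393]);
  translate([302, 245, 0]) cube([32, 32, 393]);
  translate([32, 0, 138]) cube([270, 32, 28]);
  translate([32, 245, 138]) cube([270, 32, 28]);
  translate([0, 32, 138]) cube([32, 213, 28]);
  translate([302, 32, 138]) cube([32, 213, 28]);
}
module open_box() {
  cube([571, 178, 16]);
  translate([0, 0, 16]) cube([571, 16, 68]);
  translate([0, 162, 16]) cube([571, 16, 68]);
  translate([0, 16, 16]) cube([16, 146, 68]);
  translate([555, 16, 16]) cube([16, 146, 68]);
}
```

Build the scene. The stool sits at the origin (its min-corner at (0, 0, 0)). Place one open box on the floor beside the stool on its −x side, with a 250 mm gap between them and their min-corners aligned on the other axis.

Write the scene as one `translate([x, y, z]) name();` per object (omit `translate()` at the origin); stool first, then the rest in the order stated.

stool();
translate([-821, 0, 0]) open_box();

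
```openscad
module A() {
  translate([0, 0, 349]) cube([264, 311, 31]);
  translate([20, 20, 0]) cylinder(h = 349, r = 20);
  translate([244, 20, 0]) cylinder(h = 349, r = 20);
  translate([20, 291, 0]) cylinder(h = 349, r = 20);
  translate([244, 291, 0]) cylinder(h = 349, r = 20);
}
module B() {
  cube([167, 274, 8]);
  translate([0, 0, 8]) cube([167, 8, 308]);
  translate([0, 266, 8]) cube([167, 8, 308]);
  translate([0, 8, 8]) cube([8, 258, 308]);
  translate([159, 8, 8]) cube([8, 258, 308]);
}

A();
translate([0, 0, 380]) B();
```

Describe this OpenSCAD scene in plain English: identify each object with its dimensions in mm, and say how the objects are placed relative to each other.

A is a four-legged stool. The seat is a 264×311×31 mm slab whose top surface is at z = 380 mm; four round legs, each 40 mm in diameter, run from the floor (z = 0) to the underside of the seat, each leg's axis is inset half a diameter from the nearest pair of seat edges (so the leg's bounding box is flush with the corner).

B is an open-topped rectangular box: outside dimensions 167×274×316 mm, with a uniform wall and base thickness of 8 mm. The base is a full 167×274 slab on the floor; four walls sit on top of the base. The front and back walls (the −y and +y sides) span the full width; the two side walls fit between them.

The open box is on top of the stool.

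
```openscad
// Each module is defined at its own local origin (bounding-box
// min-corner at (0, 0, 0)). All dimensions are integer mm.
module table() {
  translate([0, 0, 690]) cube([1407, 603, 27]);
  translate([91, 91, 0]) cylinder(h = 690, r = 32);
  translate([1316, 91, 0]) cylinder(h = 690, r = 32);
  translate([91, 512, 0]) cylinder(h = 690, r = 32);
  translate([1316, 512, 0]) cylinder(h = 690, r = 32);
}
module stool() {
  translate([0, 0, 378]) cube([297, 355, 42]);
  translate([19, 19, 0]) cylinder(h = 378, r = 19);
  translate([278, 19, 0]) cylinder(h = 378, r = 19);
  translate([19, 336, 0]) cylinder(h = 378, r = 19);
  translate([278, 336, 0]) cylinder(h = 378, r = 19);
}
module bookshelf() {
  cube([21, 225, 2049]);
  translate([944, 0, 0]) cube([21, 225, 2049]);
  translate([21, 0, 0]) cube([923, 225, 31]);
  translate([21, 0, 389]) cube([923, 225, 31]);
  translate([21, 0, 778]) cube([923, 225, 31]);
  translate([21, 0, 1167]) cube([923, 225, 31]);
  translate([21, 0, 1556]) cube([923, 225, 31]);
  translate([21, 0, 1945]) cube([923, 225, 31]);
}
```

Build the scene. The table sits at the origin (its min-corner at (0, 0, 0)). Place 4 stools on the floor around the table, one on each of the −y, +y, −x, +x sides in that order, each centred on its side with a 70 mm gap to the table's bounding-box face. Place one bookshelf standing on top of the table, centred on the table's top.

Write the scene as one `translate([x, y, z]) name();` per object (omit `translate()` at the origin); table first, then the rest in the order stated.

table();
translate([555, -425, 0]) stool();
translate([555, 673, 0]) stool();
translate([-367, 124, 0]) stool();
translate([1477, 124, 0]) stool();
translate([221, 189, 717]) bookshelf();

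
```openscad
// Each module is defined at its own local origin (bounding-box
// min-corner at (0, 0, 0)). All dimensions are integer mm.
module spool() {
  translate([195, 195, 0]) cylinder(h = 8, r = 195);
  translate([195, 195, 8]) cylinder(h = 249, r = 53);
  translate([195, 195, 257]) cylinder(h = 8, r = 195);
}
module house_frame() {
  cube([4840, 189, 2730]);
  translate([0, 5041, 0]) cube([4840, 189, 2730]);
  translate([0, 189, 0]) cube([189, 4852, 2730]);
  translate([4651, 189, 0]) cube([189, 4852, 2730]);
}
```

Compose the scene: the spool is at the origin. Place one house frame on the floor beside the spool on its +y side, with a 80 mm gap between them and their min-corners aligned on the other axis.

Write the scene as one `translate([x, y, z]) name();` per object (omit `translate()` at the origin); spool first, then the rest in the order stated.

spool();
translate([0, 470, 0]) house_frame();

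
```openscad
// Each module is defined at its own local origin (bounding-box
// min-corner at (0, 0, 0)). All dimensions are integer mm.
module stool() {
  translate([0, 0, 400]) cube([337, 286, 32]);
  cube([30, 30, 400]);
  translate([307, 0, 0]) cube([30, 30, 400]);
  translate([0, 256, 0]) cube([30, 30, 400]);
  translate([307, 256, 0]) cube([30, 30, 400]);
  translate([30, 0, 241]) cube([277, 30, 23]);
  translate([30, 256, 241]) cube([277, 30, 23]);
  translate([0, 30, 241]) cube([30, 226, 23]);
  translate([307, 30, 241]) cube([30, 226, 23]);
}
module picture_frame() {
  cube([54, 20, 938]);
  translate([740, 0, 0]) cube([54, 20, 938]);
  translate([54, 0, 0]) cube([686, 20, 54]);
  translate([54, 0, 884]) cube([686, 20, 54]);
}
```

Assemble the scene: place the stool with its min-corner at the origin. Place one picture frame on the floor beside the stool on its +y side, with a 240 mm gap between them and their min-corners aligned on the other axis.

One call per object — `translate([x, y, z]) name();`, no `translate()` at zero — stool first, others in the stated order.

stool();
translate([0, 526, 0]) picture_frame();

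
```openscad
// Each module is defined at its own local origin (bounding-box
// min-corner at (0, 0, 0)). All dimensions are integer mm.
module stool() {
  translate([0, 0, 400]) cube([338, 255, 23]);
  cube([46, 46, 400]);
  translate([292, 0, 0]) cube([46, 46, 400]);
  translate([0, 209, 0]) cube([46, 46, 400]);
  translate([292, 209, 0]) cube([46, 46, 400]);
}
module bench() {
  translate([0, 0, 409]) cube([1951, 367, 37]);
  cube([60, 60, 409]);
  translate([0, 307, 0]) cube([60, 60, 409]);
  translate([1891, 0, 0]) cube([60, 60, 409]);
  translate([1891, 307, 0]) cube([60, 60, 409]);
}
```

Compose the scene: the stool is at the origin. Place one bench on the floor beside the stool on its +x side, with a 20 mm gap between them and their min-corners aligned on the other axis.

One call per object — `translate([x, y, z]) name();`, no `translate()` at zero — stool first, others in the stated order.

stool();
translate([358, 0, 0]) bench();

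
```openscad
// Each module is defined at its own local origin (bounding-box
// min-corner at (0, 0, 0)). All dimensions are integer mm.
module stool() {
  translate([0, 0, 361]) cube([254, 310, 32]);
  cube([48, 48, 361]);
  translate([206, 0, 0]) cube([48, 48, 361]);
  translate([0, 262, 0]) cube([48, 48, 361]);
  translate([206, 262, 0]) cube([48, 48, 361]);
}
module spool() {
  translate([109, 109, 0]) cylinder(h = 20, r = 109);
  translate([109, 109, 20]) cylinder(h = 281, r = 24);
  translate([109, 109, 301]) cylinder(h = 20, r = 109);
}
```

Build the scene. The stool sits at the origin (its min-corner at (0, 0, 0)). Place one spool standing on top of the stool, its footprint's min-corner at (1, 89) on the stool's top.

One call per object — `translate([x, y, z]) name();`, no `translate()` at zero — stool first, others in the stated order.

stool();
translate([1, 89, 393]) spool();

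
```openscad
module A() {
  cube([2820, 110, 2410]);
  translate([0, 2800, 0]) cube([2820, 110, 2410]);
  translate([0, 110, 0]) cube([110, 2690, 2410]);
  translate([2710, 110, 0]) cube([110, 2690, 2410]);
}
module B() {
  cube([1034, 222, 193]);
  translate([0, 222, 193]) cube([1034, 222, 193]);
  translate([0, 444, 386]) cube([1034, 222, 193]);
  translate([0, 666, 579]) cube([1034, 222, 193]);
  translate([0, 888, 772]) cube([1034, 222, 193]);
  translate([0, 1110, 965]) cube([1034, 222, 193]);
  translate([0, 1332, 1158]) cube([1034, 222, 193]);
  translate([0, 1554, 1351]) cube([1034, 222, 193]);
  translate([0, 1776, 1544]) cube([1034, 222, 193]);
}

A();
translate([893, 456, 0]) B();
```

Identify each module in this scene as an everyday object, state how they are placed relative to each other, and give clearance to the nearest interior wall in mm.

Clearances: x = 783, y = 346; minimum 346 mm.

A is a house frame. B is a staircase. The staircase sits inside the house frame, centred. The clearance to the nearest interior wall is 346 mm.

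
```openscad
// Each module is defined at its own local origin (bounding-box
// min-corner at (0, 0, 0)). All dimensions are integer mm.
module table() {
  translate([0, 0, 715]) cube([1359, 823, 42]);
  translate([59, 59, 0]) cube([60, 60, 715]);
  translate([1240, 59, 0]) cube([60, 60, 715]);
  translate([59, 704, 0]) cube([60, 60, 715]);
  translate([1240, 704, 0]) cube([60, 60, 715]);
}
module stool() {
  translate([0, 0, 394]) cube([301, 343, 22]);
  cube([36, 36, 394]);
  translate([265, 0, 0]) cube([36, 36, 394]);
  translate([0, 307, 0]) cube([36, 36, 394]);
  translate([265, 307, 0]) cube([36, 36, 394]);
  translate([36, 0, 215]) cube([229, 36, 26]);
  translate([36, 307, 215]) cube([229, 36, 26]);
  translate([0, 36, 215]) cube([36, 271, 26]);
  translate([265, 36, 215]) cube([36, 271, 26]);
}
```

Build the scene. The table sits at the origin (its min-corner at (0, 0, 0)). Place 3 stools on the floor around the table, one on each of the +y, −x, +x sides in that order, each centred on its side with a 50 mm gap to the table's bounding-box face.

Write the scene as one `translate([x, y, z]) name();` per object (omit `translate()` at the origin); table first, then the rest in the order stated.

table();
translate([529, 873, 0]) stool();
translate([-351, 240, 0]) stool();
translate([1409, 240, 0]) stool();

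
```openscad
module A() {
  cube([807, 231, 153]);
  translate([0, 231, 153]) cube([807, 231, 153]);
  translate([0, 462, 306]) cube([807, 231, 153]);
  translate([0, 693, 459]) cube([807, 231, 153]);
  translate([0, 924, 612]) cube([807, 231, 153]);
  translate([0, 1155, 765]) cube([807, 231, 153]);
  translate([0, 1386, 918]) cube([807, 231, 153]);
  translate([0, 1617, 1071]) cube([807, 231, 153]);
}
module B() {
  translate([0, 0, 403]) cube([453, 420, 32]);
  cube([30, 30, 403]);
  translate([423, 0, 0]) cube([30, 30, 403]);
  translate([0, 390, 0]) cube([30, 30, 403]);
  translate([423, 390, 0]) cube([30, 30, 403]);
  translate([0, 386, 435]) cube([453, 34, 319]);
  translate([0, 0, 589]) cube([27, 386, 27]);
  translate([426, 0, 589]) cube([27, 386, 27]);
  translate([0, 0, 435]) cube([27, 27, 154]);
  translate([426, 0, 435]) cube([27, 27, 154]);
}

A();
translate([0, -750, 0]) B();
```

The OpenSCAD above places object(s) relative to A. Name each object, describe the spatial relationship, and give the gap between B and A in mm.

A is a staircase. B is a chair. The chair is on the floor beside the staircase on its −y side. The gap between the chair and the staircase is 330 mm.

The chair's nearest face is 330 mm from the staircase's −y face.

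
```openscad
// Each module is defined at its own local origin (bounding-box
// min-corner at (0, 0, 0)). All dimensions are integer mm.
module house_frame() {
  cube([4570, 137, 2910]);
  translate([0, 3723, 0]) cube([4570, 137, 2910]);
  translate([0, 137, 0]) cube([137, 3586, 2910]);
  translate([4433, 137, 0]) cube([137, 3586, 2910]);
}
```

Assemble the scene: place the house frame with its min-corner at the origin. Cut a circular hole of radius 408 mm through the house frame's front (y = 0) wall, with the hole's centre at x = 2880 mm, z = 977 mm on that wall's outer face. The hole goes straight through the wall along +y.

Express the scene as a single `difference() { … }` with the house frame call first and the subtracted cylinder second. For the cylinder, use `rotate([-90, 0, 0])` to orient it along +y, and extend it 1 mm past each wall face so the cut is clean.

difference() {
  house_frame();
  translate([2880, -1, 977]) rotate([-90, 0, 0]) cylinder(h = 139, r = 408);
}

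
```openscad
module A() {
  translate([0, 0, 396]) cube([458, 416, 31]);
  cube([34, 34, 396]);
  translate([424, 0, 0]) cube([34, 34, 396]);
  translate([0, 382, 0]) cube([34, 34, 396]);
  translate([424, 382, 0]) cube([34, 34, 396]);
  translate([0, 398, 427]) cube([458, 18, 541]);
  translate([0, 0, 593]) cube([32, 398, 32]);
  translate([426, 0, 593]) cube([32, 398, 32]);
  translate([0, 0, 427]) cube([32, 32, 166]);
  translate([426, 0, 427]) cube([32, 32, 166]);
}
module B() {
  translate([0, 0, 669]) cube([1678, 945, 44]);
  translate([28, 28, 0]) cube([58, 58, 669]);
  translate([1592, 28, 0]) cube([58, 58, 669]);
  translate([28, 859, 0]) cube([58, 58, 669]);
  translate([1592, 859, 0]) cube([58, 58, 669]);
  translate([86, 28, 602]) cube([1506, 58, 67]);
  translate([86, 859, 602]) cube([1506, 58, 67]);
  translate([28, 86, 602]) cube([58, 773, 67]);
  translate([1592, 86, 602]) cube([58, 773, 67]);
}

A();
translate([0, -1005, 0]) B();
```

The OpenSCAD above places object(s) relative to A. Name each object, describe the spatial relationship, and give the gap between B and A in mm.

The table's nearest face is 60 mm from the chair's −y face.

A is a chair. B is a table. The table is on the floor beside the chair on its −y side. The gap between the table and the chair is 60 mm.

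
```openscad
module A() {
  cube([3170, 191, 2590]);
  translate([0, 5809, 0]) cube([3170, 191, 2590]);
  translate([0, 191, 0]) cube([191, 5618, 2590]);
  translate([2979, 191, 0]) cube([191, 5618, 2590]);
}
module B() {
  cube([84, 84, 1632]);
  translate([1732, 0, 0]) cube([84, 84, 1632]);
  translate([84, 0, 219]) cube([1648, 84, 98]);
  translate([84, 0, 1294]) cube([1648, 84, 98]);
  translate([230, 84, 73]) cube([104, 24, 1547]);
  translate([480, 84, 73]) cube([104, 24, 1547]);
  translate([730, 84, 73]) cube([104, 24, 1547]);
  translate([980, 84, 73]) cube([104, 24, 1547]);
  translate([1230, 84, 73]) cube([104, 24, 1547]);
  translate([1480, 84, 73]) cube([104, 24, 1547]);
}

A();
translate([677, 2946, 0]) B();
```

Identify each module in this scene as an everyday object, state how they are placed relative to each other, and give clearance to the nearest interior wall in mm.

A is a house frame. B is a fence section. The fence section sits inside the house frame, centred. The clearance to the nearest interior wall is 486 mm.

Clearances: x = 486, y = 2755; minimum 486 mm.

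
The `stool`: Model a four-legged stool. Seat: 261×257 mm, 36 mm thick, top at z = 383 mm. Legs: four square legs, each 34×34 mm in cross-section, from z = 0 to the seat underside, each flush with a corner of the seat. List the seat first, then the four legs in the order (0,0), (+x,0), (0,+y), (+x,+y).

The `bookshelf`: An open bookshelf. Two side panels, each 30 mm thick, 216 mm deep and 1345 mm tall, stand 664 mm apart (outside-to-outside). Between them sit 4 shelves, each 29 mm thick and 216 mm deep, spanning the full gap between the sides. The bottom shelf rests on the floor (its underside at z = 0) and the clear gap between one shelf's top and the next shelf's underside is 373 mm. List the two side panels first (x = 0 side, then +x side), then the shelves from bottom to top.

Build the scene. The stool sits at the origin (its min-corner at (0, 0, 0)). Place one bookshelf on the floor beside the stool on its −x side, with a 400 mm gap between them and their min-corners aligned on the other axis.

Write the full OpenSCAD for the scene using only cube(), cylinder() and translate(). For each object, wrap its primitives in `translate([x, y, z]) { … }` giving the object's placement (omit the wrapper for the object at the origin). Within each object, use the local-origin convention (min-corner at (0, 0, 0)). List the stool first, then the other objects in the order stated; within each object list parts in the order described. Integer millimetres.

translate([0, 0, 347]) cube([261, 257, 36]);
cube([34, 34, 347]);
translate([227, 0, 0]) cube([34, 34, 347]);
translate([0, 223, 0]) cube([34, 34, 347]);
translate([227, 223, 0]) cube([34, 34, 347]);
translate([-1064, 0, 0]) {
  cube([30, 216, 1345]);
  translate([634, 0, 0]) cube([30, 216, 1345]);
  translate([30, 0, 0]) cube([604, 216, 29]);
  translate([30, 0, 402]) cube([604, 216, 29]);
  translate([30, 0, 804]) cube([604, 216, 29]);
  translate([30, 0, 1206]) cube([604, 216, 29]);
}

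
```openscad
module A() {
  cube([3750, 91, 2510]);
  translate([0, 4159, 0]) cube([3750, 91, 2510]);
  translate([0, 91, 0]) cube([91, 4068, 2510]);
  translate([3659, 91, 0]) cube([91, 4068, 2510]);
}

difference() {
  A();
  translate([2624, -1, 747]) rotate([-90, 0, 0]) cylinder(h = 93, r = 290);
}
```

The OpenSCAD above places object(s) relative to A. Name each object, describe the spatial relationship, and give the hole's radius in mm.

The subtracted cylinder has r = 290 mm.

A is a house frame. The house frame has a circular hole through its front wall. The hole's radius is 290 mm.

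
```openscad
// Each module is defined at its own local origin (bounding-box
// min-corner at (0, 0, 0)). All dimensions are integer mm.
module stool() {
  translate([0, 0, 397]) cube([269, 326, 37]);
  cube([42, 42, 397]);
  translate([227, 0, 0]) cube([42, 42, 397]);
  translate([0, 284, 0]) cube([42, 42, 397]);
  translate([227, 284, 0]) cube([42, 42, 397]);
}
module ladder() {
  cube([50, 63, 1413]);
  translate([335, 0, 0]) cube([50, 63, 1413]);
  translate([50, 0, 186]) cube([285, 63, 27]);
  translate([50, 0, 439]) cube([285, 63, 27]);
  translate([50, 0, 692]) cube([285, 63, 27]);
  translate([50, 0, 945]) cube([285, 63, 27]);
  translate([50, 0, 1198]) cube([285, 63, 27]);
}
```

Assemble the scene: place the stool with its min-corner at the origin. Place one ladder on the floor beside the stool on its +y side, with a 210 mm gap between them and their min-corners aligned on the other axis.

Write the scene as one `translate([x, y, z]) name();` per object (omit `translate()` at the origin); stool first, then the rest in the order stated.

stool();
translate([0, 536, 0]) ladder();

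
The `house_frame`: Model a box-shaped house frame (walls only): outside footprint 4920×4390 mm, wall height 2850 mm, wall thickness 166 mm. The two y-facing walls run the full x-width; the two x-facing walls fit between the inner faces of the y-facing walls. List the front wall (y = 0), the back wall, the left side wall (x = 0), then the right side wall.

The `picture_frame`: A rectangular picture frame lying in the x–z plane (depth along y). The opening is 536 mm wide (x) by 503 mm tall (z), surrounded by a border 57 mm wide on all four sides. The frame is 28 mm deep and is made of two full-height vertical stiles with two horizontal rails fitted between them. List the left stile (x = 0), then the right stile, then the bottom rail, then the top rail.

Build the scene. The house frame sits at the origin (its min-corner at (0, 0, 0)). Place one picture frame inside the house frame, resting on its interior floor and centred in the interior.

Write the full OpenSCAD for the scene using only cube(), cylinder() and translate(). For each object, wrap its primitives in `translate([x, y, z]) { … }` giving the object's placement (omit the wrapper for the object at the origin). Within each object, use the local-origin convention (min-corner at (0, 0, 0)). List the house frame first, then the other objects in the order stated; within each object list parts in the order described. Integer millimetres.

cube([4920, 166, 2850]);
translate([0, 4224, 0]) cube([4920, 166, 2850]);
translate([0, 166, 0]) cube([166, 4058, 2850]);
translate([4754, 166, 0]) cube([166, 4058, 2850]);
translate([2135, 2181, 0]) {
  cube([57, 28, 617]);
  translate([593, 0, 0]) cube([57, 28, 617]);
  translate([57, 0, 0]) cube([536, 28, 57]);
  translate([57, 0, 560]) cube([536, 28, 57]);
}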